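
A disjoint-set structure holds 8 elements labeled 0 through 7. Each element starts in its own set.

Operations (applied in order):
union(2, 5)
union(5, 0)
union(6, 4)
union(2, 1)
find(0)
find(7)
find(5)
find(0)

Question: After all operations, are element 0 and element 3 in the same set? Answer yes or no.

Answer: no

Derivation:
Step 1: union(2, 5) -> merged; set of 2 now {2, 5}
Step 2: union(5, 0) -> merged; set of 5 now {0, 2, 5}
Step 3: union(6, 4) -> merged; set of 6 now {4, 6}
Step 4: union(2, 1) -> merged; set of 2 now {0, 1, 2, 5}
Step 5: find(0) -> no change; set of 0 is {0, 1, 2, 5}
Step 6: find(7) -> no change; set of 7 is {7}
Step 7: find(5) -> no change; set of 5 is {0, 1, 2, 5}
Step 8: find(0) -> no change; set of 0 is {0, 1, 2, 5}
Set of 0: {0, 1, 2, 5}; 3 is not a member.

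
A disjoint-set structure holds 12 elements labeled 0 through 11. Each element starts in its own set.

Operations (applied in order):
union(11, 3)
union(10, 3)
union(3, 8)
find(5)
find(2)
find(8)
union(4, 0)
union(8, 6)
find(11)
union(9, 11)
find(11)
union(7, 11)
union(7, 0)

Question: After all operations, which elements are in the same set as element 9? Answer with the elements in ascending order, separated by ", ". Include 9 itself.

Step 1: union(11, 3) -> merged; set of 11 now {3, 11}
Step 2: union(10, 3) -> merged; set of 10 now {3, 10, 11}
Step 3: union(3, 8) -> merged; set of 3 now {3, 8, 10, 11}
Step 4: find(5) -> no change; set of 5 is {5}
Step 5: find(2) -> no change; set of 2 is {2}
Step 6: find(8) -> no change; set of 8 is {3, 8, 10, 11}
Step 7: union(4, 0) -> merged; set of 4 now {0, 4}
Step 8: union(8, 6) -> merged; set of 8 now {3, 6, 8, 10, 11}
Step 9: find(11) -> no change; set of 11 is {3, 6, 8, 10, 11}
Step 10: union(9, 11) -> merged; set of 9 now {3, 6, 8, 9, 10, 11}
Step 11: find(11) -> no change; set of 11 is {3, 6, 8, 9, 10, 11}
Step 12: union(7, 11) -> merged; set of 7 now {3, 6, 7, 8, 9, 10, 11}
Step 13: union(7, 0) -> merged; set of 7 now {0, 3, 4, 6, 7, 8, 9, 10, 11}
Component of 9: {0, 3, 4, 6, 7, 8, 9, 10, 11}

Answer: 0, 3, 4, 6, 7, 8, 9, 10, 11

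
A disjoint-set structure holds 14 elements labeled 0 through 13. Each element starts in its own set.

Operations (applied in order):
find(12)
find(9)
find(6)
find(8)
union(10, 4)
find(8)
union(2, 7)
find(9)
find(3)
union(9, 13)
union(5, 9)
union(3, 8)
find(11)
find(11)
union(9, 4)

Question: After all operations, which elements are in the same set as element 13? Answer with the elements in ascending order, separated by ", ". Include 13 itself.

Step 1: find(12) -> no change; set of 12 is {12}
Step 2: find(9) -> no change; set of 9 is {9}
Step 3: find(6) -> no change; set of 6 is {6}
Step 4: find(8) -> no change; set of 8 is {8}
Step 5: union(10, 4) -> merged; set of 10 now {4, 10}
Step 6: find(8) -> no change; set of 8 is {8}
Step 7: union(2, 7) -> merged; set of 2 now {2, 7}
Step 8: find(9) -> no change; set of 9 is {9}
Step 9: find(3) -> no change; set of 3 is {3}
Step 10: union(9, 13) -> merged; set of 9 now {9, 13}
Step 11: union(5, 9) -> merged; set of 5 now {5, 9, 13}
Step 12: union(3, 8) -> merged; set of 3 now {3, 8}
Step 13: find(11) -> no change; set of 11 is {11}
Step 14: find(11) -> no change; set of 11 is {11}
Step 15: union(9, 4) -> merged; set of 9 now {4, 5, 9, 10, 13}
Component of 13: {4, 5, 9, 10, 13}

Answer: 4, 5, 9, 10, 13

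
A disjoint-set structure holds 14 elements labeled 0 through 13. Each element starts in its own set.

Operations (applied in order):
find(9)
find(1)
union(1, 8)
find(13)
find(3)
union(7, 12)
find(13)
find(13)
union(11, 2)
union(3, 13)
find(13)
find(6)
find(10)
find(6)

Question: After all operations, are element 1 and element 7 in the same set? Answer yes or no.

Step 1: find(9) -> no change; set of 9 is {9}
Step 2: find(1) -> no change; set of 1 is {1}
Step 3: union(1, 8) -> merged; set of 1 now {1, 8}
Step 4: find(13) -> no change; set of 13 is {13}
Step 5: find(3) -> no change; set of 3 is {3}
Step 6: union(7, 12) -> merged; set of 7 now {7, 12}
Step 7: find(13) -> no change; set of 13 is {13}
Step 8: find(13) -> no change; set of 13 is {13}
Step 9: union(11, 2) -> merged; set of 11 now {2, 11}
Step 10: union(3, 13) -> merged; set of 3 now {3, 13}
Step 11: find(13) -> no change; set of 13 is {3, 13}
Step 12: find(6) -> no change; set of 6 is {6}
Step 13: find(10) -> no change; set of 10 is {10}
Step 14: find(6) -> no change; set of 6 is {6}
Set of 1: {1, 8}; 7 is not a member.

Answer: no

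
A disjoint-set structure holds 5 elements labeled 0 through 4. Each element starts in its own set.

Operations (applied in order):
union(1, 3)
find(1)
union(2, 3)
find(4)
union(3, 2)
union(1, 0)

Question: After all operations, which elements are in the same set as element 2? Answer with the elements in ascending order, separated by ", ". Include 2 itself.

Answer: 0, 1, 2, 3

Derivation:
Step 1: union(1, 3) -> merged; set of 1 now {1, 3}
Step 2: find(1) -> no change; set of 1 is {1, 3}
Step 3: union(2, 3) -> merged; set of 2 now {1, 2, 3}
Step 4: find(4) -> no change; set of 4 is {4}
Step 5: union(3, 2) -> already same set; set of 3 now {1, 2, 3}
Step 6: union(1, 0) -> merged; set of 1 now {0, 1, 2, 3}
Component of 2: {0, 1, 2, 3}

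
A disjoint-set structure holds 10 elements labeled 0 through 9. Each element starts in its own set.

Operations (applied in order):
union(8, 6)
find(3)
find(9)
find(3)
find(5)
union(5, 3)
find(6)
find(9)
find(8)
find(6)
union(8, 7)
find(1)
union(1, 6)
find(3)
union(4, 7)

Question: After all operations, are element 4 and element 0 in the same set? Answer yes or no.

Step 1: union(8, 6) -> merged; set of 8 now {6, 8}
Step 2: find(3) -> no change; set of 3 is {3}
Step 3: find(9) -> no change; set of 9 is {9}
Step 4: find(3) -> no change; set of 3 is {3}
Step 5: find(5) -> no change; set of 5 is {5}
Step 6: union(5, 3) -> merged; set of 5 now {3, 5}
Step 7: find(6) -> no change; set of 6 is {6, 8}
Step 8: find(9) -> no change; set of 9 is {9}
Step 9: find(8) -> no change; set of 8 is {6, 8}
Step 10: find(6) -> no change; set of 6 is {6, 8}
Step 11: union(8, 7) -> merged; set of 8 now {6, 7, 8}
Step 12: find(1) -> no change; set of 1 is {1}
Step 13: union(1, 6) -> merged; set of 1 now {1, 6, 7, 8}
Step 14: find(3) -> no change; set of 3 is {3, 5}
Step 15: union(4, 7) -> merged; set of 4 now {1, 4, 6, 7, 8}
Set of 4: {1, 4, 6, 7, 8}; 0 is not a member.

Answer: no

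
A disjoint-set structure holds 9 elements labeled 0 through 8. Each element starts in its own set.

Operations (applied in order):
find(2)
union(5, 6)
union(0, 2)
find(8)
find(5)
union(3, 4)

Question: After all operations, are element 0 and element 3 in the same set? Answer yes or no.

Step 1: find(2) -> no change; set of 2 is {2}
Step 2: union(5, 6) -> merged; set of 5 now {5, 6}
Step 3: union(0, 2) -> merged; set of 0 now {0, 2}
Step 4: find(8) -> no change; set of 8 is {8}
Step 5: find(5) -> no change; set of 5 is {5, 6}
Step 6: union(3, 4) -> merged; set of 3 now {3, 4}
Set of 0: {0, 2}; 3 is not a member.

Answer: no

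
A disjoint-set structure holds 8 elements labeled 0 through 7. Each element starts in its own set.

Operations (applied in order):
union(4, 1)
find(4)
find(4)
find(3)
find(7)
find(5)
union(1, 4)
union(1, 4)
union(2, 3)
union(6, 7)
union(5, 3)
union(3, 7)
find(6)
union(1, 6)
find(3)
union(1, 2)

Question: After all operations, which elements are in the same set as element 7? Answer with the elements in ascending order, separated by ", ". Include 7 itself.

Answer: 1, 2, 3, 4, 5, 6, 7

Derivation:
Step 1: union(4, 1) -> merged; set of 4 now {1, 4}
Step 2: find(4) -> no change; set of 4 is {1, 4}
Step 3: find(4) -> no change; set of 4 is {1, 4}
Step 4: find(3) -> no change; set of 3 is {3}
Step 5: find(7) -> no change; set of 7 is {7}
Step 6: find(5) -> no change; set of 5 is {5}
Step 7: union(1, 4) -> already same set; set of 1 now {1, 4}
Step 8: union(1, 4) -> already same set; set of 1 now {1, 4}
Step 9: union(2, 3) -> merged; set of 2 now {2, 3}
Step 10: union(6, 7) -> merged; set of 6 now {6, 7}
Step 11: union(5, 3) -> merged; set of 5 now {2, 3, 5}
Step 12: union(3, 7) -> merged; set of 3 now {2, 3, 5, 6, 7}
Step 13: find(6) -> no change; set of 6 is {2, 3, 5, 6, 7}
Step 14: union(1, 6) -> merged; set of 1 now {1, 2, 3, 4, 5, 6, 7}
Step 15: find(3) -> no change; set of 3 is {1, 2, 3, 4, 5, 6, 7}
Step 16: union(1, 2) -> already same set; set of 1 now {1, 2, 3, 4, 5, 6, 7}
Component of 7: {1, 2, 3, 4, 5, 6, 7}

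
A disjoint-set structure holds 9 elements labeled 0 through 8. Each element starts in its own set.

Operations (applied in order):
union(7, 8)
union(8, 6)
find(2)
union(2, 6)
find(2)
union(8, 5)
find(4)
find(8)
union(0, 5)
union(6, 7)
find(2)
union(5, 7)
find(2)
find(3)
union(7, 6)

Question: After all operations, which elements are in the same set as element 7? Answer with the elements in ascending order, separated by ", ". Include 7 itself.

Answer: 0, 2, 5, 6, 7, 8

Derivation:
Step 1: union(7, 8) -> merged; set of 7 now {7, 8}
Step 2: union(8, 6) -> merged; set of 8 now {6, 7, 8}
Step 3: find(2) -> no change; set of 2 is {2}
Step 4: union(2, 6) -> merged; set of 2 now {2, 6, 7, 8}
Step 5: find(2) -> no change; set of 2 is {2, 6, 7, 8}
Step 6: union(8, 5) -> merged; set of 8 now {2, 5, 6, 7, 8}
Step 7: find(4) -> no change; set of 4 is {4}
Step 8: find(8) -> no change; set of 8 is {2, 5, 6, 7, 8}
Step 9: union(0, 5) -> merged; set of 0 now {0, 2, 5, 6, 7, 8}
Step 10: union(6, 7) -> already same set; set of 6 now {0, 2, 5, 6, 7, 8}
Step 11: find(2) -> no change; set of 2 is {0, 2, 5, 6, 7, 8}
Step 12: union(5, 7) -> already same set; set of 5 now {0, 2, 5, 6, 7, 8}
Step 13: find(2) -> no change; set of 2 is {0, 2, 5, 6, 7, 8}
Step 14: find(3) -> no change; set of 3 is {3}
Step 15: union(7, 6) -> already same set; set of 7 now {0, 2, 5, 6, 7, 8}
Component of 7: {0, 2, 5, 6, 7, 8}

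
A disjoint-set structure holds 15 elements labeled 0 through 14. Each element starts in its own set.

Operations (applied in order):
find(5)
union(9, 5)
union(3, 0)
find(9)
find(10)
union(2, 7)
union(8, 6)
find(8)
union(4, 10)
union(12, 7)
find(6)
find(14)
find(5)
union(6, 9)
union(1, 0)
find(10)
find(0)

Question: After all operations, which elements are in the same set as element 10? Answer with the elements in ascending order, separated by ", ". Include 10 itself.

Step 1: find(5) -> no change; set of 5 is {5}
Step 2: union(9, 5) -> merged; set of 9 now {5, 9}
Step 3: union(3, 0) -> merged; set of 3 now {0, 3}
Step 4: find(9) -> no change; set of 9 is {5, 9}
Step 5: find(10) -> no change; set of 10 is {10}
Step 6: union(2, 7) -> merged; set of 2 now {2, 7}
Step 7: union(8, 6) -> merged; set of 8 now {6, 8}
Step 8: find(8) -> no change; set of 8 is {6, 8}
Step 9: union(4, 10) -> merged; set of 4 now {4, 10}
Step 10: union(12, 7) -> merged; set of 12 now {2, 7, 12}
Step 11: find(6) -> no change; set of 6 is {6, 8}
Step 12: find(14) -> no change; set of 14 is {14}
Step 13: find(5) -> no change; set of 5 is {5, 9}
Step 14: union(6, 9) -> merged; set of 6 now {5, 6, 8, 9}
Step 15: union(1, 0) -> merged; set of 1 now {0, 1, 3}
Step 16: find(10) -> no change; set of 10 is {4, 10}
Step 17: find(0) -> no change; set of 0 is {0, 1, 3}
Component of 10: {4, 10}

Answer: 4, 10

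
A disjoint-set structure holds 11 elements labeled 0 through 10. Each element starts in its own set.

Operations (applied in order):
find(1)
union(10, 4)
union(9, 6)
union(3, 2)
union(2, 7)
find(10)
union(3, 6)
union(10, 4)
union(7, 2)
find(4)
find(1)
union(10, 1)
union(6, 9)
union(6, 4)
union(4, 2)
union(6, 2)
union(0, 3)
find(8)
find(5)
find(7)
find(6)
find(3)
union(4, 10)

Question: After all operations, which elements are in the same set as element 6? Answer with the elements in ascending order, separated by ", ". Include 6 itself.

Step 1: find(1) -> no change; set of 1 is {1}
Step 2: union(10, 4) -> merged; set of 10 now {4, 10}
Step 3: union(9, 6) -> merged; set of 9 now {6, 9}
Step 4: union(3, 2) -> merged; set of 3 now {2, 3}
Step 5: union(2, 7) -> merged; set of 2 now {2, 3, 7}
Step 6: find(10) -> no change; set of 10 is {4, 10}
Step 7: union(3, 6) -> merged; set of 3 now {2, 3, 6, 7, 9}
Step 8: union(10, 4) -> already same set; set of 10 now {4, 10}
Step 9: union(7, 2) -> already same set; set of 7 now {2, 3, 6, 7, 9}
Step 10: find(4) -> no change; set of 4 is {4, 10}
Step 11: find(1) -> no change; set of 1 is {1}
Step 12: union(10, 1) -> merged; set of 10 now {1, 4, 10}
Step 13: union(6, 9) -> already same set; set of 6 now {2, 3, 6, 7, 9}
Step 14: union(6, 4) -> merged; set of 6 now {1, 2, 3, 4, 6, 7, 9, 10}
Step 15: union(4, 2) -> already same set; set of 4 now {1, 2, 3, 4, 6, 7, 9, 10}
Step 16: union(6, 2) -> already same set; set of 6 now {1, 2, 3, 4, 6, 7, 9, 10}
Step 17: union(0, 3) -> merged; set of 0 now {0, 1, 2, 3, 4, 6, 7, 9, 10}
Step 18: find(8) -> no change; set of 8 is {8}
Step 19: find(5) -> no change; set of 5 is {5}
Step 20: find(7) -> no change; set of 7 is {0, 1, 2, 3, 4, 6, 7, 9, 10}
Step 21: find(6) -> no change; set of 6 is {0, 1, 2, 3, 4, 6, 7, 9, 10}
Step 22: find(3) -> no change; set of 3 is {0, 1, 2, 3, 4, 6, 7, 9, 10}
Step 23: union(4, 10) -> already same set; set of 4 now {0, 1, 2, 3, 4, 6, 7, 9, 10}
Component of 6: {0, 1, 2, 3, 4, 6, 7, 9, 10}

Answer: 0, 1, 2, 3, 4, 6, 7, 9, 10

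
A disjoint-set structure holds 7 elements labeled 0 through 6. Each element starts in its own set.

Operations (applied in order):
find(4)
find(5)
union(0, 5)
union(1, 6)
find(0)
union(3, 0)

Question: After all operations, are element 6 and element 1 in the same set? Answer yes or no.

Answer: yes

Derivation:
Step 1: find(4) -> no change; set of 4 is {4}
Step 2: find(5) -> no change; set of 5 is {5}
Step 3: union(0, 5) -> merged; set of 0 now {0, 5}
Step 4: union(1, 6) -> merged; set of 1 now {1, 6}
Step 5: find(0) -> no change; set of 0 is {0, 5}
Step 6: union(3, 0) -> merged; set of 3 now {0, 3, 5}
Set of 6: {1, 6}; 1 is a member.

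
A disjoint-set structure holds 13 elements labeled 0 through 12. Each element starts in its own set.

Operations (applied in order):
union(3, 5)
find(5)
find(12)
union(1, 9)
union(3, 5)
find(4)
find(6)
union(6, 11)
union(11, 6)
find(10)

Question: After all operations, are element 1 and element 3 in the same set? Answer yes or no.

Step 1: union(3, 5) -> merged; set of 3 now {3, 5}
Step 2: find(5) -> no change; set of 5 is {3, 5}
Step 3: find(12) -> no change; set of 12 is {12}
Step 4: union(1, 9) -> merged; set of 1 now {1, 9}
Step 5: union(3, 5) -> already same set; set of 3 now {3, 5}
Step 6: find(4) -> no change; set of 4 is {4}
Step 7: find(6) -> no change; set of 6 is {6}
Step 8: union(6, 11) -> merged; set of 6 now {6, 11}
Step 9: union(11, 6) -> already same set; set of 11 now {6, 11}
Step 10: find(10) -> no change; set of 10 is {10}
Set of 1: {1, 9}; 3 is not a member.

Answer: no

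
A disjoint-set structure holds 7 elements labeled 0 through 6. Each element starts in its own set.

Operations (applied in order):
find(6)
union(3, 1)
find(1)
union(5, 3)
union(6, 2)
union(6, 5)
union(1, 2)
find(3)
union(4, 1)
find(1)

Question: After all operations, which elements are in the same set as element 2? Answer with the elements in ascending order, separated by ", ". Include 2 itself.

Answer: 1, 2, 3, 4, 5, 6

Derivation:
Step 1: find(6) -> no change; set of 6 is {6}
Step 2: union(3, 1) -> merged; set of 3 now {1, 3}
Step 3: find(1) -> no change; set of 1 is {1, 3}
Step 4: union(5, 3) -> merged; set of 5 now {1, 3, 5}
Step 5: union(6, 2) -> merged; set of 6 now {2, 6}
Step 6: union(6, 5) -> merged; set of 6 now {1, 2, 3, 5, 6}
Step 7: union(1, 2) -> already same set; set of 1 now {1, 2, 3, 5, 6}
Step 8: find(3) -> no change; set of 3 is {1, 2, 3, 5, 6}
Step 9: union(4, 1) -> merged; set of 4 now {1, 2, 3, 4, 5, 6}
Step 10: find(1) -> no change; set of 1 is {1, 2, 3, 4, 5, 6}
Component of 2: {1, 2, 3, 4, 5, 6}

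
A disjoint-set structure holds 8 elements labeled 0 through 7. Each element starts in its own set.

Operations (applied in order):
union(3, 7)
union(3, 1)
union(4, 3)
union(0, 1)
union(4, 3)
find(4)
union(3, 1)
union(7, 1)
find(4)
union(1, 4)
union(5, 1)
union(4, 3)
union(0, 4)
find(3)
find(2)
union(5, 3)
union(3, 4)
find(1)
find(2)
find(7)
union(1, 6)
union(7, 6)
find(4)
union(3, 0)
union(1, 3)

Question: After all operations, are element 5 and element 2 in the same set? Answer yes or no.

Answer: no

Derivation:
Step 1: union(3, 7) -> merged; set of 3 now {3, 7}
Step 2: union(3, 1) -> merged; set of 3 now {1, 3, 7}
Step 3: union(4, 3) -> merged; set of 4 now {1, 3, 4, 7}
Step 4: union(0, 1) -> merged; set of 0 now {0, 1, 3, 4, 7}
Step 5: union(4, 3) -> already same set; set of 4 now {0, 1, 3, 4, 7}
Step 6: find(4) -> no change; set of 4 is {0, 1, 3, 4, 7}
Step 7: union(3, 1) -> already same set; set of 3 now {0, 1, 3, 4, 7}
Step 8: union(7, 1) -> already same set; set of 7 now {0, 1, 3, 4, 7}
Step 9: find(4) -> no change; set of 4 is {0, 1, 3, 4, 7}
Step 10: union(1, 4) -> already same set; set of 1 now {0, 1, 3, 4, 7}
Step 11: union(5, 1) -> merged; set of 5 now {0, 1, 3, 4, 5, 7}
Step 12: union(4, 3) -> already same set; set of 4 now {0, 1, 3, 4, 5, 7}
Step 13: union(0, 4) -> already same set; set of 0 now {0, 1, 3, 4, 5, 7}
Step 14: find(3) -> no change; set of 3 is {0, 1, 3, 4, 5, 7}
Step 15: find(2) -> no change; set of 2 is {2}
Step 16: union(5, 3) -> already same set; set of 5 now {0, 1, 3, 4, 5, 7}
Step 17: union(3, 4) -> already same set; set of 3 now {0, 1, 3, 4, 5, 7}
Step 18: find(1) -> no change; set of 1 is {0, 1, 3, 4, 5, 7}
Step 19: find(2) -> no change; set of 2 is {2}
Step 20: find(7) -> no change; set of 7 is {0, 1, 3, 4, 5, 7}
Step 21: union(1, 6) -> merged; set of 1 now {0, 1, 3, 4, 5, 6, 7}
Step 22: union(7, 6) -> already same set; set of 7 now {0, 1, 3, 4, 5, 6, 7}
Step 23: find(4) -> no change; set of 4 is {0, 1, 3, 4, 5, 6, 7}
Step 24: union(3, 0) -> already same set; set of 3 now {0, 1, 3, 4, 5, 6, 7}
Step 25: union(1, 3) -> already same set; set of 1 now {0, 1, 3, 4, 5, 6, 7}
Set of 5: {0, 1, 3, 4, 5, 6, 7}; 2 is not a member.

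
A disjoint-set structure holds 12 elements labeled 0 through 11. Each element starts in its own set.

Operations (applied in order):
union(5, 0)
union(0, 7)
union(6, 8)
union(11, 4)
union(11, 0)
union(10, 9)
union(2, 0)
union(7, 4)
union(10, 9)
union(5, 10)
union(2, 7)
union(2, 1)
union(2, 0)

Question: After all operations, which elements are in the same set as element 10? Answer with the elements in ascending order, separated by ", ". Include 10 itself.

Step 1: union(5, 0) -> merged; set of 5 now {0, 5}
Step 2: union(0, 7) -> merged; set of 0 now {0, 5, 7}
Step 3: union(6, 8) -> merged; set of 6 now {6, 8}
Step 4: union(11, 4) -> merged; set of 11 now {4, 11}
Step 5: union(11, 0) -> merged; set of 11 now {0, 4, 5, 7, 11}
Step 6: union(10, 9) -> merged; set of 10 now {9, 10}
Step 7: union(2, 0) -> merged; set of 2 now {0, 2, 4, 5, 7, 11}
Step 8: union(7, 4) -> already same set; set of 7 now {0, 2, 4, 5, 7, 11}
Step 9: union(10, 9) -> already same set; set of 10 now {9, 10}
Step 10: union(5, 10) -> merged; set of 5 now {0, 2, 4, 5, 7, 9, 10, 11}
Step 11: union(2, 7) -> already same set; set of 2 now {0, 2, 4, 5, 7, 9, 10, 11}
Step 12: union(2, 1) -> merged; set of 2 now {0, 1, 2, 4, 5, 7, 9, 10, 11}
Step 13: union(2, 0) -> already same set; set of 2 now {0, 1, 2, 4, 5, 7, 9, 10, 11}
Component of 10: {0, 1, 2, 4, 5, 7, 9, 10, 11}

Answer: 0, 1, 2, 4, 5, 7, 9, 10, 11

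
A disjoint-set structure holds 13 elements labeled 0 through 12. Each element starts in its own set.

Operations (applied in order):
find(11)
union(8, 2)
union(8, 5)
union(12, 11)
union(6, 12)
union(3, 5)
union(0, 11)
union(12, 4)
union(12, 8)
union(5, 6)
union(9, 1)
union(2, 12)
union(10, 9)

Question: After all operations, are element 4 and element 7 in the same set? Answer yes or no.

Step 1: find(11) -> no change; set of 11 is {11}
Step 2: union(8, 2) -> merged; set of 8 now {2, 8}
Step 3: union(8, 5) -> merged; set of 8 now {2, 5, 8}
Step 4: union(12, 11) -> merged; set of 12 now {11, 12}
Step 5: union(6, 12) -> merged; set of 6 now {6, 11, 12}
Step 6: union(3, 5) -> merged; set of 3 now {2, 3, 5, 8}
Step 7: union(0, 11) -> merged; set of 0 now {0, 6, 11, 12}
Step 8: union(12, 4) -> merged; set of 12 now {0, 4, 6, 11, 12}
Step 9: union(12, 8) -> merged; set of 12 now {0, 2, 3, 4, 5, 6, 8, 11, 12}
Step 10: union(5, 6) -> already same set; set of 5 now {0, 2, 3, 4, 5, 6, 8, 11, 12}
Step 11: union(9, 1) -> merged; set of 9 now {1, 9}
Step 12: union(2, 12) -> already same set; set of 2 now {0, 2, 3, 4, 5, 6, 8, 11, 12}
Step 13: union(10, 9) -> merged; set of 10 now {1, 9, 10}
Set of 4: {0, 2, 3, 4, 5, 6, 8, 11, 12}; 7 is not a member.

Answer: no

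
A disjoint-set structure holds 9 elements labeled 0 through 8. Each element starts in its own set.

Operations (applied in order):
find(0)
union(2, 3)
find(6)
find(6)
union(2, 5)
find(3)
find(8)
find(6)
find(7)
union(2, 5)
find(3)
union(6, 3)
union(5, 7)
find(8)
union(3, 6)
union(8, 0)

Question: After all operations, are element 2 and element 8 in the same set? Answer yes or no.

Answer: no

Derivation:
Step 1: find(0) -> no change; set of 0 is {0}
Step 2: union(2, 3) -> merged; set of 2 now {2, 3}
Step 3: find(6) -> no change; set of 6 is {6}
Step 4: find(6) -> no change; set of 6 is {6}
Step 5: union(2, 5) -> merged; set of 2 now {2, 3, 5}
Step 6: find(3) -> no change; set of 3 is {2, 3, 5}
Step 7: find(8) -> no change; set of 8 is {8}
Step 8: find(6) -> no change; set of 6 is {6}
Step 9: find(7) -> no change; set of 7 is {7}
Step 10: union(2, 5) -> already same set; set of 2 now {2, 3, 5}
Step 11: find(3) -> no change; set of 3 is {2, 3, 5}
Step 12: union(6, 3) -> merged; set of 6 now {2, 3, 5, 6}
Step 13: union(5, 7) -> merged; set of 5 now {2, 3, 5, 6, 7}
Step 14: find(8) -> no change; set of 8 is {8}
Step 15: union(3, 6) -> already same set; set of 3 now {2, 3, 5, 6, 7}
Step 16: union(8, 0) -> merged; set of 8 now {0, 8}
Set of 2: {2, 3, 5, 6, 7}; 8 is not a member.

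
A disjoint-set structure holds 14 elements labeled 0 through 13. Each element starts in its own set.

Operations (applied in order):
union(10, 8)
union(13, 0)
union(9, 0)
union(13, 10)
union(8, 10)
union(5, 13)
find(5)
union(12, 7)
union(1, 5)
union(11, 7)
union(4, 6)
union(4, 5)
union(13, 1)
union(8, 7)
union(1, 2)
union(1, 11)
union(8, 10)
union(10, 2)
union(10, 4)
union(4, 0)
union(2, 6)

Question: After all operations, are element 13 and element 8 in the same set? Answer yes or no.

Answer: yes

Derivation:
Step 1: union(10, 8) -> merged; set of 10 now {8, 10}
Step 2: union(13, 0) -> merged; set of 13 now {0, 13}
Step 3: union(9, 0) -> merged; set of 9 now {0, 9, 13}
Step 4: union(13, 10) -> merged; set of 13 now {0, 8, 9, 10, 13}
Step 5: union(8, 10) -> already same set; set of 8 now {0, 8, 9, 10, 13}
Step 6: union(5, 13) -> merged; set of 5 now {0, 5, 8, 9, 10, 13}
Step 7: find(5) -> no change; set of 5 is {0, 5, 8, 9, 10, 13}
Step 8: union(12, 7) -> merged; set of 12 now {7, 12}
Step 9: union(1, 5) -> merged; set of 1 now {0, 1, 5, 8, 9, 10, 13}
Step 10: union(11, 7) -> merged; set of 11 now {7, 11, 12}
Step 11: union(4, 6) -> merged; set of 4 now {4, 6}
Step 12: union(4, 5) -> merged; set of 4 now {0, 1, 4, 5, 6, 8, 9, 10, 13}
Step 13: union(13, 1) -> already same set; set of 13 now {0, 1, 4, 5, 6, 8, 9, 10, 13}
Step 14: union(8, 7) -> merged; set of 8 now {0, 1, 4, 5, 6, 7, 8, 9, 10, 11, 12, 13}
Step 15: union(1, 2) -> merged; set of 1 now {0, 1, 2, 4, 5, 6, 7, 8, 9, 10, 11, 12, 13}
Step 16: union(1, 11) -> already same set; set of 1 now {0, 1, 2, 4, 5, 6, 7, 8, 9, 10, 11, 12, 13}
Step 17: union(8, 10) -> already same set; set of 8 now {0, 1, 2, 4, 5, 6, 7, 8, 9, 10, 11, 12, 13}
Step 18: union(10, 2) -> already same set; set of 10 now {0, 1, 2, 4, 5, 6, 7, 8, 9, 10, 11, 12, 13}
Step 19: union(10, 4) -> already same set; set of 10 now {0, 1, 2, 4, 5, 6, 7, 8, 9, 10, 11, 12, 13}
Step 20: union(4, 0) -> already same set; set of 4 now {0, 1, 2, 4, 5, 6, 7, 8, 9, 10, 11, 12, 13}
Step 21: union(2, 6) -> already same set; set of 2 now {0, 1, 2, 4, 5, 6, 7, 8, 9, 10, 11, 12, 13}
Set of 13: {0, 1, 2, 4, 5, 6, 7, 8, 9, 10, 11, 12, 13}; 8 is a member.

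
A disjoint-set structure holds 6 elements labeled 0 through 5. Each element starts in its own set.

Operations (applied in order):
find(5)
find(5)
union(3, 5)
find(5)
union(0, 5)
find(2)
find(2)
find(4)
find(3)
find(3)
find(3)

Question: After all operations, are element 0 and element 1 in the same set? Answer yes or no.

Answer: no

Derivation:
Step 1: find(5) -> no change; set of 5 is {5}
Step 2: find(5) -> no change; set of 5 is {5}
Step 3: union(3, 5) -> merged; set of 3 now {3, 5}
Step 4: find(5) -> no change; set of 5 is {3, 5}
Step 5: union(0, 5) -> merged; set of 0 now {0, 3, 5}
Step 6: find(2) -> no change; set of 2 is {2}
Step 7: find(2) -> no change; set of 2 is {2}
Step 8: find(4) -> no change; set of 4 is {4}
Step 9: find(3) -> no change; set of 3 is {0, 3, 5}
Step 10: find(3) -> no change; set of 3 is {0, 3, 5}
Step 11: find(3) -> no change; set of 3 is {0, 3, 5}
Set of 0: {0, 3, 5}; 1 is not a member.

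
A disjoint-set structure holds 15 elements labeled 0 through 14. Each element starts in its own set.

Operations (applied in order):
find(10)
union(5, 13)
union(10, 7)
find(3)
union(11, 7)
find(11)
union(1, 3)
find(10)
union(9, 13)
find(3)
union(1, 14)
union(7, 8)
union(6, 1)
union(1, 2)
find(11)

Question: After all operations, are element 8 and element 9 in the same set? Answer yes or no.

Answer: no

Derivation:
Step 1: find(10) -> no change; set of 10 is {10}
Step 2: union(5, 13) -> merged; set of 5 now {5, 13}
Step 3: union(10, 7) -> merged; set of 10 now {7, 10}
Step 4: find(3) -> no change; set of 3 is {3}
Step 5: union(11, 7) -> merged; set of 11 now {7, 10, 11}
Step 6: find(11) -> no change; set of 11 is {7, 10, 11}
Step 7: union(1, 3) -> merged; set of 1 now {1, 3}
Step 8: find(10) -> no change; set of 10 is {7, 10, 11}
Step 9: union(9, 13) -> merged; set of 9 now {5, 9, 13}
Step 10: find(3) -> no change; set of 3 is {1, 3}
Step 11: union(1, 14) -> merged; set of 1 now {1, 3, 14}
Step 12: union(7, 8) -> merged; set of 7 now {7, 8, 10, 11}
Step 13: union(6, 1) -> merged; set of 6 now {1, 3, 6, 14}
Step 14: union(1, 2) -> merged; set of 1 now {1, 2, 3, 6, 14}
Step 15: find(11) -> no change; set of 11 is {7, 8, 10, 11}
Set of 8: {7, 8, 10, 11}; 9 is not a member.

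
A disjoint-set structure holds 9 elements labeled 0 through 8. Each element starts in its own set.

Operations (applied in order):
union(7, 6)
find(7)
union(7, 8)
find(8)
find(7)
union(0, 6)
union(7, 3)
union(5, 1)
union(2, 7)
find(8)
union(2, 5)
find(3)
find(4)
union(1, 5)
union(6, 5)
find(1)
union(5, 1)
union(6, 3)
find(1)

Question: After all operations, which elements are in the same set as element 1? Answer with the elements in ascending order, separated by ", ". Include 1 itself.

Answer: 0, 1, 2, 3, 5, 6, 7, 8

Derivation:
Step 1: union(7, 6) -> merged; set of 7 now {6, 7}
Step 2: find(7) -> no change; set of 7 is {6, 7}
Step 3: union(7, 8) -> merged; set of 7 now {6, 7, 8}
Step 4: find(8) -> no change; set of 8 is {6, 7, 8}
Step 5: find(7) -> no change; set of 7 is {6, 7, 8}
Step 6: union(0, 6) -> merged; set of 0 now {0, 6, 7, 8}
Step 7: union(7, 3) -> merged; set of 7 now {0, 3, 6, 7, 8}
Step 8: union(5, 1) -> merged; set of 5 now {1, 5}
Step 9: union(2, 7) -> merged; set of 2 now {0, 2, 3, 6, 7, 8}
Step 10: find(8) -> no change; set of 8 is {0, 2, 3, 6, 7, 8}
Step 11: union(2, 5) -> merged; set of 2 now {0, 1, 2, 3, 5, 6, 7, 8}
Step 12: find(3) -> no change; set of 3 is {0, 1, 2, 3, 5, 6, 7, 8}
Step 13: find(4) -> no change; set of 4 is {4}
Step 14: union(1, 5) -> already same set; set of 1 now {0, 1, 2, 3, 5, 6, 7, 8}
Step 15: union(6, 5) -> already same set; set of 6 now {0, 1, 2, 3, 5, 6, 7, 8}
Step 16: find(1) -> no change; set of 1 is {0, 1, 2, 3, 5, 6, 7, 8}
Step 17: union(5, 1) -> already same set; set of 5 now {0, 1, 2, 3, 5, 6, 7, 8}
Step 18: union(6, 3) -> already same set; set of 6 now {0, 1, 2, 3, 5, 6, 7, 8}
Step 19: find(1) -> no change; set of 1 is {0, 1, 2, 3, 5, 6, 7, 8}
Component of 1: {0, 1, 2, 3, 5, 6, 7, 8}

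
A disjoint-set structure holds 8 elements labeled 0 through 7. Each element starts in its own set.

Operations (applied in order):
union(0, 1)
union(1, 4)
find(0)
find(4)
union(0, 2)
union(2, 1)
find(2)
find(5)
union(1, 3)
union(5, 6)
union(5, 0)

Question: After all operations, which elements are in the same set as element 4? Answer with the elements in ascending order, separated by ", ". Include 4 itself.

Answer: 0, 1, 2, 3, 4, 5, 6

Derivation:
Step 1: union(0, 1) -> merged; set of 0 now {0, 1}
Step 2: union(1, 4) -> merged; set of 1 now {0, 1, 4}
Step 3: find(0) -> no change; set of 0 is {0, 1, 4}
Step 4: find(4) -> no change; set of 4 is {0, 1, 4}
Step 5: union(0, 2) -> merged; set of 0 now {0, 1, 2, 4}
Step 6: union(2, 1) -> already same set; set of 2 now {0, 1, 2, 4}
Step 7: find(2) -> no change; set of 2 is {0, 1, 2, 4}
Step 8: find(5) -> no change; set of 5 is {5}
Step 9: union(1, 3) -> merged; set of 1 now {0, 1, 2, 3, 4}
Step 10: union(5, 6) -> merged; set of 5 now {5, 6}
Step 11: union(5, 0) -> merged; set of 5 now {0, 1, 2, 3, 4, 5, 6}
Component of 4: {0, 1, 2, 3, 4, 5, 6}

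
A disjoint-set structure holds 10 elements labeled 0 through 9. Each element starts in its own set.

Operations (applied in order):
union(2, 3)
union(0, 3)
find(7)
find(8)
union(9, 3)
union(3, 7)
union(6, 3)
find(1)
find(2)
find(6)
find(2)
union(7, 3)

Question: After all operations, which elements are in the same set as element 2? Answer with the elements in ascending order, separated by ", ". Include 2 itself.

Step 1: union(2, 3) -> merged; set of 2 now {2, 3}
Step 2: union(0, 3) -> merged; set of 0 now {0, 2, 3}
Step 3: find(7) -> no change; set of 7 is {7}
Step 4: find(8) -> no change; set of 8 is {8}
Step 5: union(9, 3) -> merged; set of 9 now {0, 2, 3, 9}
Step 6: union(3, 7) -> merged; set of 3 now {0, 2, 3, 7, 9}
Step 7: union(6, 3) -> merged; set of 6 now {0, 2, 3, 6, 7, 9}
Step 8: find(1) -> no change; set of 1 is {1}
Step 9: find(2) -> no change; set of 2 is {0, 2, 3, 6, 7, 9}
Step 10: find(6) -> no change; set of 6 is {0, 2, 3, 6, 7, 9}
Step 11: find(2) -> no change; set of 2 is {0, 2, 3, 6, 7, 9}
Step 12: union(7, 3) -> already same set; set of 7 now {0, 2, 3, 6, 7, 9}
Component of 2: {0, 2, 3, 6, 7, 9}

Answer: 0, 2, 3, 6, 7, 9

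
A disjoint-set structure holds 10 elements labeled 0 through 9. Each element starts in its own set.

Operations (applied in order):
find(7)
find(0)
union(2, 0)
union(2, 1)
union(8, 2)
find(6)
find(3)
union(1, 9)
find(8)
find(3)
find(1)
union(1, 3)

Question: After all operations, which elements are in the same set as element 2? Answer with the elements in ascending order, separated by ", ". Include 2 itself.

Answer: 0, 1, 2, 3, 8, 9

Derivation:
Step 1: find(7) -> no change; set of 7 is {7}
Step 2: find(0) -> no change; set of 0 is {0}
Step 3: union(2, 0) -> merged; set of 2 now {0, 2}
Step 4: union(2, 1) -> merged; set of 2 now {0, 1, 2}
Step 5: union(8, 2) -> merged; set of 8 now {0, 1, 2, 8}
Step 6: find(6) -> no change; set of 6 is {6}
Step 7: find(3) -> no change; set of 3 is {3}
Step 8: union(1, 9) -> merged; set of 1 now {0, 1, 2, 8, 9}
Step 9: find(8) -> no change; set of 8 is {0, 1, 2, 8, 9}
Step 10: find(3) -> no change; set of 3 is {3}
Step 11: find(1) -> no change; set of 1 is {0, 1, 2, 8, 9}
Step 12: union(1, 3) -> merged; set of 1 now {0, 1, 2, 3, 8, 9}
Component of 2: {0, 1, 2, 3, 8, 9}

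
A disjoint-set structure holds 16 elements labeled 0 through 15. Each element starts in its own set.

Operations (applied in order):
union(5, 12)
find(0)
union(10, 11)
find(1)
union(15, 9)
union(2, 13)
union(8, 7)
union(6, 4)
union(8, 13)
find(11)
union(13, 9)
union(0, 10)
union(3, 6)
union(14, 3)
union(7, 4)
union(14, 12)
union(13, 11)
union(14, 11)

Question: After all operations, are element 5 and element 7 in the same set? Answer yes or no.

Step 1: union(5, 12) -> merged; set of 5 now {5, 12}
Step 2: find(0) -> no change; set of 0 is {0}
Step 3: union(10, 11) -> merged; set of 10 now {10, 11}
Step 4: find(1) -> no change; set of 1 is {1}
Step 5: union(15, 9) -> merged; set of 15 now {9, 15}
Step 6: union(2, 13) -> merged; set of 2 now {2, 13}
Step 7: union(8, 7) -> merged; set of 8 now {7, 8}
Step 8: union(6, 4) -> merged; set of 6 now {4, 6}
Step 9: union(8, 13) -> merged; set of 8 now {2, 7, 8, 13}
Step 10: find(11) -> no change; set of 11 is {10, 11}
Step 11: union(13, 9) -> merged; set of 13 now {2, 7, 8, 9, 13, 15}
Step 12: union(0, 10) -> merged; set of 0 now {0, 10, 11}
Step 13: union(3, 6) -> merged; set of 3 now {3, 4, 6}
Step 14: union(14, 3) -> merged; set of 14 now {3, 4, 6, 14}
Step 15: union(7, 4) -> merged; set of 7 now {2, 3, 4, 6, 7, 8, 9, 13, 14, 15}
Step 16: union(14, 12) -> merged; set of 14 now {2, 3, 4, 5, 6, 7, 8, 9, 12, 13, 14, 15}
Step 17: union(13, 11) -> merged; set of 13 now {0, 2, 3, 4, 5, 6, 7, 8, 9, 10, 11, 12, 13, 14, 15}
Step 18: union(14, 11) -> already same set; set of 14 now {0, 2, 3, 4, 5, 6, 7, 8, 9, 10, 11, 12, 13, 14, 15}
Set of 5: {0, 2, 3, 4, 5, 6, 7, 8, 9, 10, 11, 12, 13, 14, 15}; 7 is a member.

Answer: yes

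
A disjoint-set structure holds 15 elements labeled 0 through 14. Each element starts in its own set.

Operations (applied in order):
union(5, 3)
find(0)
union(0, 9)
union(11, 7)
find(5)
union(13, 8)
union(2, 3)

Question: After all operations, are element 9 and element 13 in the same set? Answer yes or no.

Step 1: union(5, 3) -> merged; set of 5 now {3, 5}
Step 2: find(0) -> no change; set of 0 is {0}
Step 3: union(0, 9) -> merged; set of 0 now {0, 9}
Step 4: union(11, 7) -> merged; set of 11 now {7, 11}
Step 5: find(5) -> no change; set of 5 is {3, 5}
Step 6: union(13, 8) -> merged; set of 13 now {8, 13}
Step 7: union(2, 3) -> merged; set of 2 now {2, 3, 5}
Set of 9: {0, 9}; 13 is not a member.

Answer: no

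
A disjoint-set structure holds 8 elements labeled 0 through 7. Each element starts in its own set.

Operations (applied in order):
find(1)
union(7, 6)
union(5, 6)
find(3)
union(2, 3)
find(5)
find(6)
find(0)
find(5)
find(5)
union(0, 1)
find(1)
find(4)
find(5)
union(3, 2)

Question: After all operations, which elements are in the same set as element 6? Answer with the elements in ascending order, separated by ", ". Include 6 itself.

Step 1: find(1) -> no change; set of 1 is {1}
Step 2: union(7, 6) -> merged; set of 7 now {6, 7}
Step 3: union(5, 6) -> merged; set of 5 now {5, 6, 7}
Step 4: find(3) -> no change; set of 3 is {3}
Step 5: union(2, 3) -> merged; set of 2 now {2, 3}
Step 6: find(5) -> no change; set of 5 is {5, 6, 7}
Step 7: find(6) -> no change; set of 6 is {5, 6, 7}
Step 8: find(0) -> no change; set of 0 is {0}
Step 9: find(5) -> no change; set of 5 is {5, 6, 7}
Step 10: find(5) -> no change; set of 5 is {5, 6, 7}
Step 11: union(0, 1) -> merged; set of 0 now {0, 1}
Step 12: find(1) -> no change; set of 1 is {0, 1}
Step 13: find(4) -> no change; set of 4 is {4}
Step 14: find(5) -> no change; set of 5 is {5, 6, 7}
Step 15: union(3, 2) -> already same set; set of 3 now {2, 3}
Component of 6: {5, 6, 7}

Answer: 5, 6, 7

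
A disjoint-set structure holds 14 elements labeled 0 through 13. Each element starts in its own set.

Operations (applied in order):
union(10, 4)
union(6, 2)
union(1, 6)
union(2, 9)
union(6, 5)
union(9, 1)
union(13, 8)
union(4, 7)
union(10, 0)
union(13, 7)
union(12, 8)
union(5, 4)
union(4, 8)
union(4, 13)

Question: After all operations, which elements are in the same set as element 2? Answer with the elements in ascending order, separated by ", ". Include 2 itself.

Answer: 0, 1, 2, 4, 5, 6, 7, 8, 9, 10, 12, 13

Derivation:
Step 1: union(10, 4) -> merged; set of 10 now {4, 10}
Step 2: union(6, 2) -> merged; set of 6 now {2, 6}
Step 3: union(1, 6) -> merged; set of 1 now {1, 2, 6}
Step 4: union(2, 9) -> merged; set of 2 now {1, 2, 6, 9}
Step 5: union(6, 5) -> merged; set of 6 now {1, 2, 5, 6, 9}
Step 6: union(9, 1) -> already same set; set of 9 now {1, 2, 5, 6, 9}
Step 7: union(13, 8) -> merged; set of 13 now {8, 13}
Step 8: union(4, 7) -> merged; set of 4 now {4, 7, 10}
Step 9: union(10, 0) -> merged; set of 10 now {0, 4, 7, 10}
Step 10: union(13, 7) -> merged; set of 13 now {0, 4, 7, 8, 10, 13}
Step 11: union(12, 8) -> merged; set of 12 now {0, 4, 7, 8, 10, 12, 13}
Step 12: union(5, 4) -> merged; set of 5 now {0, 1, 2, 4, 5, 6, 7, 8, 9, 10, 12, 13}
Step 13: union(4, 8) -> already same set; set of 4 now {0, 1, 2, 4, 5, 6, 7, 8, 9, 10, 12, 13}
Step 14: union(4, 13) -> already same set; set of 4 now {0, 1, 2, 4, 5, 6, 7, 8, 9, 10, 12, 13}
Component of 2: {0, 1, 2, 4, 5, 6, 7, 8, 9, 10, 12, 13}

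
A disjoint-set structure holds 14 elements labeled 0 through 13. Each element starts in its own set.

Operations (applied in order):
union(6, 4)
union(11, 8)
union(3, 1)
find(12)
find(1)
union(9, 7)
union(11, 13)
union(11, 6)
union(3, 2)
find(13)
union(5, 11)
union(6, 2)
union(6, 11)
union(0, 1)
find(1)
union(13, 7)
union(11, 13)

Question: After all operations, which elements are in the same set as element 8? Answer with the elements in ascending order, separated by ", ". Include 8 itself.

Step 1: union(6, 4) -> merged; set of 6 now {4, 6}
Step 2: union(11, 8) -> merged; set of 11 now {8, 11}
Step 3: union(3, 1) -> merged; set of 3 now {1, 3}
Step 4: find(12) -> no change; set of 12 is {12}
Step 5: find(1) -> no change; set of 1 is {1, 3}
Step 6: union(9, 7) -> merged; set of 9 now {7, 9}
Step 7: union(11, 13) -> merged; set of 11 now {8, 11, 13}
Step 8: union(11, 6) -> merged; set of 11 now {4, 6, 8, 11, 13}
Step 9: union(3, 2) -> merged; set of 3 now {1, 2, 3}
Step 10: find(13) -> no change; set of 13 is {4, 6, 8, 11, 13}
Step 11: union(5, 11) -> merged; set of 5 now {4, 5, 6, 8, 11, 13}
Step 12: union(6, 2) -> merged; set of 6 now {1, 2, 3, 4, 5, 6, 8, 11, 13}
Step 13: union(6, 11) -> already same set; set of 6 now {1, 2, 3, 4, 5, 6, 8, 11, 13}
Step 14: union(0, 1) -> merged; set of 0 now {0, 1, 2, 3, 4, 5, 6, 8, 11, 13}
Step 15: find(1) -> no change; set of 1 is {0, 1, 2, 3, 4, 5, 6, 8, 11, 13}
Step 16: union(13, 7) -> merged; set of 13 now {0, 1, 2, 3, 4, 5, 6, 7, 8, 9, 11, 13}
Step 17: union(11, 13) -> already same set; set of 11 now {0, 1, 2, 3, 4, 5, 6, 7, 8, 9, 11, 13}
Component of 8: {0, 1, 2, 3, 4, 5, 6, 7, 8, 9, 11, 13}

Answer: 0, 1, 2, 3, 4, 5, 6, 7, 8, 9, 11, 13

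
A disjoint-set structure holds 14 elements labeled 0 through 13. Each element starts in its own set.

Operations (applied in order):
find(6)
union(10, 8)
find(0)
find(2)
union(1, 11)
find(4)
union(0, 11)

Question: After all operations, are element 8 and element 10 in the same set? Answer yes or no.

Answer: yes

Derivation:
Step 1: find(6) -> no change; set of 6 is {6}
Step 2: union(10, 8) -> merged; set of 10 now {8, 10}
Step 3: find(0) -> no change; set of 0 is {0}
Step 4: find(2) -> no change; set of 2 is {2}
Step 5: union(1, 11) -> merged; set of 1 now {1, 11}
Step 6: find(4) -> no change; set of 4 is {4}
Step 7: union(0, 11) -> merged; set of 0 now {0, 1, 11}
Set of 8: {8, 10}; 10 is a member.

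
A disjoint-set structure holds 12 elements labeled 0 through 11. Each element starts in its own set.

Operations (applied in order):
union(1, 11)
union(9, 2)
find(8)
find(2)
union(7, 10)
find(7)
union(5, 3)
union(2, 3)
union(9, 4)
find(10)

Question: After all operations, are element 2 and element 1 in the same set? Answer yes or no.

Answer: no

Derivation:
Step 1: union(1, 11) -> merged; set of 1 now {1, 11}
Step 2: union(9, 2) -> merged; set of 9 now {2, 9}
Step 3: find(8) -> no change; set of 8 is {8}
Step 4: find(2) -> no change; set of 2 is {2, 9}
Step 5: union(7, 10) -> merged; set of 7 now {7, 10}
Step 6: find(7) -> no change; set of 7 is {7, 10}
Step 7: union(5, 3) -> merged; set of 5 now {3, 5}
Step 8: union(2, 3) -> merged; set of 2 now {2, 3, 5, 9}
Step 9: union(9, 4) -> merged; set of 9 now {2, 3, 4, 5, 9}
Step 10: find(10) -> no change; set of 10 is {7, 10}
Set of 2: {2, 3, 4, 5, 9}; 1 is not a member.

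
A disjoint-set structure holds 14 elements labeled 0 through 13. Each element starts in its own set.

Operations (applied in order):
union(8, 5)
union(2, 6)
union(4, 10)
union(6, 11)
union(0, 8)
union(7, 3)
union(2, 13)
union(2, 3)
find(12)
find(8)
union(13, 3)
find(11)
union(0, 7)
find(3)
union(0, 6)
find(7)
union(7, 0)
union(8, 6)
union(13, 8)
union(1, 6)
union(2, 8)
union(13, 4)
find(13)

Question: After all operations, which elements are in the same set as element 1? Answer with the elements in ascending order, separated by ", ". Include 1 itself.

Step 1: union(8, 5) -> merged; set of 8 now {5, 8}
Step 2: union(2, 6) -> merged; set of 2 now {2, 6}
Step 3: union(4, 10) -> merged; set of 4 now {4, 10}
Step 4: union(6, 11) -> merged; set of 6 now {2, 6, 11}
Step 5: union(0, 8) -> merged; set of 0 now {0, 5, 8}
Step 6: union(7, 3) -> merged; set of 7 now {3, 7}
Step 7: union(2, 13) -> merged; set of 2 now {2, 6, 11, 13}
Step 8: union(2, 3) -> merged; set of 2 now {2, 3, 6, 7, 11, 13}
Step 9: find(12) -> no change; set of 12 is {12}
Step 10: find(8) -> no change; set of 8 is {0, 5, 8}
Step 11: union(13, 3) -> already same set; set of 13 now {2, 3, 6, 7, 11, 13}
Step 12: find(11) -> no change; set of 11 is {2, 3, 6, 7, 11, 13}
Step 13: union(0, 7) -> merged; set of 0 now {0, 2, 3, 5, 6, 7, 8, 11, 13}
Step 14: find(3) -> no change; set of 3 is {0, 2, 3, 5, 6, 7, 8, 11, 13}
Step 15: union(0, 6) -> already same set; set of 0 now {0, 2, 3, 5, 6, 7, 8, 11, 13}
Step 16: find(7) -> no change; set of 7 is {0, 2, 3, 5, 6, 7, 8, 11, 13}
Step 17: union(7, 0) -> already same set; set of 7 now {0, 2, 3, 5, 6, 7, 8, 11, 13}
Step 18: union(8, 6) -> already same set; set of 8 now {0, 2, 3, 5, 6, 7, 8, 11, 13}
Step 19: union(13, 8) -> already same set; set of 13 now {0, 2, 3, 5, 6, 7, 8, 11, 13}
Step 20: union(1, 6) -> merged; set of 1 now {0, 1, 2, 3, 5, 6, 7, 8, 11, 13}
Step 21: union(2, 8) -> already same set; set of 2 now {0, 1, 2, 3, 5, 6, 7, 8, 11, 13}
Step 22: union(13, 4) -> merged; set of 13 now {0, 1, 2, 3, 4, 5, 6, 7, 8, 10, 11, 13}
Step 23: find(13) -> no change; set of 13 is {0, 1, 2, 3, 4, 5, 6, 7, 8, 10, 11, 13}
Component of 1: {0, 1, 2, 3, 4, 5, 6, 7, 8, 10, 11, 13}

Answer: 0, 1, 2, 3, 4, 5, 6, 7, 8, 10, 11, 13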